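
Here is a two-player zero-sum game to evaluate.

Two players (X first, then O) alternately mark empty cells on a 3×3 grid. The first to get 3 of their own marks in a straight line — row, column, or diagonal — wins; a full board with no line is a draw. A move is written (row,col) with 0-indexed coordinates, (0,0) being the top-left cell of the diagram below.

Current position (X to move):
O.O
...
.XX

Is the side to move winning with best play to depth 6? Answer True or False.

X winning at [O.O/.../.XX]: True

[O.O/.../.XX] X move#1: (0,1):+1/OXO/.../.XX*, (1,0):-1/O.O/X../.XX, (1,1):-1/O.O/.X./.XX, (1,2):-1/O.O/..X/.XX, (2,0):+1/O.O/.../XXX
[OXO/.../.XX] O move#2: (1,0):-1/OXO/O../.XX*, (1,1):-1/OXO/.O./.XX, (1,2):-1/OXO/..O/.XX, (2,0):-1/OXO/.../OXX
[OXO/O../.XX] X move#3: (1,1):+1/OXO/OX./.XX*, (1,2):-1/OXO/O.X/.XX, (2,0):+1/OXO/O../XXX
[OXO/OX./.XX] end (terminal -1, O#4); searched O.O/.../.XX to 6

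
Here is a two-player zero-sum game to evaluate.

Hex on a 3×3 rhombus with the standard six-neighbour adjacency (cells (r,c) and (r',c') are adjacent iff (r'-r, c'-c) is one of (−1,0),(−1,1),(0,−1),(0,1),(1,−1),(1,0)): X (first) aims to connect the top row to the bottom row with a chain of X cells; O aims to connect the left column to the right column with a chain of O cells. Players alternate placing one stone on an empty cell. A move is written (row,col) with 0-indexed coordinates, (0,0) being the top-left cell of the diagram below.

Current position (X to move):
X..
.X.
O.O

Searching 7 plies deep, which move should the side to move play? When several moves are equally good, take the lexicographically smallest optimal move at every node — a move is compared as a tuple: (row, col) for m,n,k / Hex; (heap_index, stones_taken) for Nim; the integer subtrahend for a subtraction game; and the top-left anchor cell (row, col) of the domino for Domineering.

ply 1, X at X../.X./O.O | (0,1)=-1→XX./.X./O.O; (0,2)=-1→X.X/.X./O.O; (1,0)=-1→X../XX./O.O; (1,2)=-1→X../.XX/O.O; (2,1)=+1→X../.X./OXO*
ply 2, O at X../.X./OXO | (0,1)=-1→XO./.X./OXO*; (0,2)=-1→X.O/.X./OXO; (1,0)=-1→X../OX./OXO; (1,2)=-1→X../.XO/OXO
ply 3, X at XO./.X./OXO | (0,2)=+1→XOX/.X./OXO*; (1,0)=+1→XO./XX./OXO; (1,2)=+1→XO./.XX/OXO
ply 4: XOX/.X./OXO is terminal -1 (O); from X../.X./O.O depth 7

X's best at [X../.X./O.O]: (2,1)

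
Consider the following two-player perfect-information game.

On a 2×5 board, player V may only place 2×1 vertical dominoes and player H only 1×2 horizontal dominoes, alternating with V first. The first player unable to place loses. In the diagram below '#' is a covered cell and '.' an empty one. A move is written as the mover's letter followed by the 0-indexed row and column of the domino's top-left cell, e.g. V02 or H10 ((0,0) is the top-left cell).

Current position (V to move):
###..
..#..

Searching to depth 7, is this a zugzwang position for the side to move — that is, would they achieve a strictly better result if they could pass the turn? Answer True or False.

p1 V@[###../..#..]: V03[####./..##.]+1* V04[###.#/..#.#]+1
p2 H@[####./..##.]: H10[####./####.]-1*
p3 V@[####./####.]: V04[#####/#####]+1*
p4 H@[#####/#####] terminal -1; root [###../..#..] d7
pass branch (H moves first from the same position):
  | p1 H@[###../..#..]: H03[#####/..#..]+1* H10[###../###..]-1 H13[###../..###]+1
  | p2 V@[#####/..#..] terminal -1; root [###../..#..] d7
V moving scores +1; V passing scores -1

zugzwang(###../..#.., V) = False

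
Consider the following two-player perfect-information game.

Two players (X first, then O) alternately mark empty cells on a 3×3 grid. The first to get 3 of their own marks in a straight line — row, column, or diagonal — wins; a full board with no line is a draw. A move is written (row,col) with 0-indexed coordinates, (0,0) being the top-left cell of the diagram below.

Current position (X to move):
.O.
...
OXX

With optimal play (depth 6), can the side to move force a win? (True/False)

[.O./.../OXX] X move#1: (0,0):+0/XO./.../OXX*, (0,2):+0/.OX/.../OXX, (1,0):-1/.O./X../OXX, (1,1):-1/.O./.X./OXX, (1,2):-1/.O./..X/OXX
[XO./.../OXX] O move#2: (0,2):-1/XOO/.../OXX, (1,0):-1/XO./O../OXX, (1,1):+0/XO./.O./OXX*, (1,2):-1/XO./..O/OXX
[XO./.O./OXX] X move#3: (0,2):+0/XOX/.O./OXX*, (1,0):-1/XO./XO./OXX, (1,2):-1/XO./.OX/OXX
[XOX/.O./OXX] O move#4: (1,0):-1/XOX/OO./OXX, (1,2):+0/XOX/.OO/OXX*
[XOX/.OO/OXX] X move#5: (1,0):+0/XOX/XOO/OXX*
[XOX/XOO/OXX] end (terminal +0, O#6); searched .O./.../OXX to 6

X winning at [.O./.../OXX]: False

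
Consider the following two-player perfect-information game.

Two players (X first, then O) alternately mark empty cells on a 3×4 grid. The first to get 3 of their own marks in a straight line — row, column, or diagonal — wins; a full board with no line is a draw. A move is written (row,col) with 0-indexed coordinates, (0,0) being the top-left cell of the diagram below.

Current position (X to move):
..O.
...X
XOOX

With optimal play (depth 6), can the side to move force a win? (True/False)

X winning at [..O./...X/XOOX]: True

p1 X@[..O./...X/XOOX]: (0,0)[X.O./...X/XOOX]-1 (0,1)[.XO./...X/XOOX]-1 (0,3)[..OX/...X/XOOX]+1* (1,0)[..O./X..X/XOOX]-1 (1,1)[..O./.X.X/XOOX]-1 (1,2)[..O./..XX/XOOX]+1
p2 O@[..OX/...X/XOOX] terminal -1; root [..O./...X/XOOX] d6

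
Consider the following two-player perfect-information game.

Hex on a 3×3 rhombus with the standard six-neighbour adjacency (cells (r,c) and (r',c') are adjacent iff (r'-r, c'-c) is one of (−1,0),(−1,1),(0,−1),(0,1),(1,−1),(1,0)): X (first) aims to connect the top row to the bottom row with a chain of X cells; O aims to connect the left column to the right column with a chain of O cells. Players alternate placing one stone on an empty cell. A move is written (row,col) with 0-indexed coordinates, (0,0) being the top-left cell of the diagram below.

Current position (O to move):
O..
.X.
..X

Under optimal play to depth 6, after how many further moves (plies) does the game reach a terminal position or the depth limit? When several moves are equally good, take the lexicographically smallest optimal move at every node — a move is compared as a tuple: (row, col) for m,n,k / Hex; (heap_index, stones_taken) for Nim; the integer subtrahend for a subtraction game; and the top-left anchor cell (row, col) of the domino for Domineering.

PV length from [O../.X./..X]: 4 plies

p1 O@[O../.X./..X]: (0,1)[OO./.X./..X]-1* (0,2)[O.O/.X./..X]-1 (1,0)[O../OX./..X]-1 (1,2)[O../.XO/..X]-1 (2,0)[O../.X./O.X]-1 (2,1)[O../.X./.OX]-1
p2 X@[OO./.X./..X]: (0,2)[OOX/.X./..X]+1* (1,0)[OO./XX./..X]-1 (1,2)[OO./.XX/..X]-1 (2,0)[OO./.X./X.X]-1 (2,1)[OO./.X./.XX]-1
p3 O@[OOX/.X./..X]: (1,0)[OOX/OX./..X]-1* (1,2)[OOX/.XO/..X]-1 (2,0)[OOX/.X./O.X]-1 (2,1)[OOX/.X./.OX]-1
p4 X@[OOX/OX./..X]: (1,2)[OOX/OXX/..X]+1* (2,0)[OOX/OX./X.X]+1 (2,1)[OOX/OX./.XX]+1
p5 O@[OOX/OXX/..X] terminal -1; root [O../.X./..X] d6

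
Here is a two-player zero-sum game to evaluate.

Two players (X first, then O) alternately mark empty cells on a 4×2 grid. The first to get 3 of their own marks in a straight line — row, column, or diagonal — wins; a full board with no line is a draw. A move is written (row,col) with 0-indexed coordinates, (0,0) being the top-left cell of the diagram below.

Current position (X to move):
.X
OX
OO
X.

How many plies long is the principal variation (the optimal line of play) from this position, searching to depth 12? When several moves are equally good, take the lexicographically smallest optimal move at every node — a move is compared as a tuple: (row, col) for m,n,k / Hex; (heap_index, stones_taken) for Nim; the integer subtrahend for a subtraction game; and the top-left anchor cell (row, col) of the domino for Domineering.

PV length from [.X/OX/OO/X.]: 2 plies

ply 1, X at .X/OX/OO/X. | (0,0)=+0→XX/OX/OO/X.*; (3,1)=-1→.X/OX/OO/XX
ply 2, O at XX/OX/OO/X. | (3,1)=+0→XX/OX/OO/XO*
ply 3: XX/OX/OO/XO is terminal +0 (X); from .X/OX/OO/X. depth 12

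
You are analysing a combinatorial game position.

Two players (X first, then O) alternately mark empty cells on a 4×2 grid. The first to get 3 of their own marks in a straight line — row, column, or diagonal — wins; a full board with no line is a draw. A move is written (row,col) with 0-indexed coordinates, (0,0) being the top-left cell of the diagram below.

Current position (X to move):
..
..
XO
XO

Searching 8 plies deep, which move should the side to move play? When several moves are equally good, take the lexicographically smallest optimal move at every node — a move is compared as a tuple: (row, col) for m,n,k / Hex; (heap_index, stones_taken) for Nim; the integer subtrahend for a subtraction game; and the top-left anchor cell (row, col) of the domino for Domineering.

ply 1, X at ../../XO/XO | (0,0)=-1→X./../XO/XO; (0,1)=-1→.X/../XO/XO; (1,0)=+1→../X./XO/XO*; (1,1)=+0→../.X/XO/XO
ply 2: ../X./XO/XO is terminal -1 (O); from ../../XO/XO depth 8

X's best at [../../XO/XO]: (1,0)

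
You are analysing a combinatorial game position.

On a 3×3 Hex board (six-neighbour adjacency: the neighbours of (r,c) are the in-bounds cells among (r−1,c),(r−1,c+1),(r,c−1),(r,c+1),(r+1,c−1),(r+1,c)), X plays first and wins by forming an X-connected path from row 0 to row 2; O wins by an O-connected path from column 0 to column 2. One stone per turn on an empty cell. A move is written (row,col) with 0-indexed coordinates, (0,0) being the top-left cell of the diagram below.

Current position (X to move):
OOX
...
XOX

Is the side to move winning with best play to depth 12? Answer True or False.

ply 1, X at OOX/.../XOX | (1,0)=+1→OOX/X../XOX*; (1,1)=+1→OOX/.X./XOX; (1,2)=+1→OOX/..X/XOX
ply 2, O at OOX/X../XOX | (1,1)=-1→OOX/XO./XOX*; (1,2)=-1→OOX/X.O/XOX
ply 3, X at OOX/XO./XOX | (1,2)=+1→OOX/XOX/XOX*
ply 4: OOX/XOX/XOX is terminal -1 (O); from OOX/.../XOX depth 12

X winning at [OOX/.../XOX]: True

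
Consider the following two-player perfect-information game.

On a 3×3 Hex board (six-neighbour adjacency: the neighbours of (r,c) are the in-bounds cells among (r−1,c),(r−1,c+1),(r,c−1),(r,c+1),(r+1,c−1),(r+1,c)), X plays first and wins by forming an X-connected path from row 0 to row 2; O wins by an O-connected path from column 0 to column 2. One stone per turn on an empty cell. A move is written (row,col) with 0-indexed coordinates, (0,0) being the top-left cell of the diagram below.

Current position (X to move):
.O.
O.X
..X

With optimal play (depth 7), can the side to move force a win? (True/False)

X winning at [.O./O.X/..X]: True

p1 X@[.O./O.X/..X]: (0,0)[XO./O.X/..X]-1 (0,2)[.OX/O.X/..X]+1* (1,1)[.O./OXX/..X]-1 (2,0)[.O./O.X/X.X]-1 (2,1)[.O./O.X/.XX]-1
p2 O@[.OX/O.X/..X] terminal -1; root [.O./O.X/..X] d7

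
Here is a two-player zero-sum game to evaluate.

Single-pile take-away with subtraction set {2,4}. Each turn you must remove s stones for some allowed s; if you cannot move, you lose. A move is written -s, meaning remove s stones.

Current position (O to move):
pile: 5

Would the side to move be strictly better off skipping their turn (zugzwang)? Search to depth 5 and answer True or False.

zugzwang(5, O) = False

[5] O move#1: -2:-1/3, -4:+1/1*
[1] end (terminal -1, X#2); searched 5 to 5
pass branch (X moves first from the same position):
  | [5] X move#1: -2:-1/3, -4:+1/1*
  | [1] end (terminal -1, O#2); searched 5 to 5
O moving scores +1; O passing scores -1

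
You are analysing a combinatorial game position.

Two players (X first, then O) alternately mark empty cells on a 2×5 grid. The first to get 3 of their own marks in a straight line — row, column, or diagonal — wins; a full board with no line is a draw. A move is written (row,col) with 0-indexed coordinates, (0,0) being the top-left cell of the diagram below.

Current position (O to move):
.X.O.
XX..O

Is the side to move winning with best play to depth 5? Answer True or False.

ply 1, O at .X.O./XX..O | (0,0)=-1→OX.O./XX..O; (0,2)=-1→.XOO./XX..O; (0,4)=-1→.X.OO/XX..O; (1,2)=+0→.X.O./XXO.O*; (1,3)=-1→.X.O./XX.OO
ply 2, X at .X.O./XXO.O | (0,0)=-1→XX.O./XXO.O; (0,2)=-1→.XXO./XXO.O; (0,4)=-1→.X.OX/XXO.O; (1,3)=+0→.X.O./XXOXO*
ply 3, O at .X.O./XXOXO | (0,0)=+0→OX.O./XXOXO*; (0,2)=+0→.XOO./XXOXO; (0,4)=+0→.X.OO/XXOXO
ply 4, X at OX.O./XXOXO | (0,2)=+0→OXXO./XXOXO*; (0,4)=+0→OX.OX/XXOXO
ply 5, O at OXXO./XXOXO | (0,4)=+0→OXXOO/XXOXO*
ply 6: OXXOO/XXOXO is terminal +0 (X); from .X.O./XX..O depth 5

O winning at [.X.O./XX..O]: False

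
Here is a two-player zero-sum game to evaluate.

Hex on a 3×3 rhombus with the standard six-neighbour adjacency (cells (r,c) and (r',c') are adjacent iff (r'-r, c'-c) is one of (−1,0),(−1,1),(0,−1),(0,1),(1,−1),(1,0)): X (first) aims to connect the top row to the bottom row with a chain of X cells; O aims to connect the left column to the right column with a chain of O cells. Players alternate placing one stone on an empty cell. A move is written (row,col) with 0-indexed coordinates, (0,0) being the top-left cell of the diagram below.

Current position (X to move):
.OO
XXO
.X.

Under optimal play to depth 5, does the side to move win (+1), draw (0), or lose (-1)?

p1 X@[.OO/XXO/.X.]: (0,0)[XOO/XXO/.X.]+1* (2,0)[.OO/XXO/XX.]-1 (2,2)[.OO/XXO/.XX]-1
p2 O@[XOO/XXO/.X.] terminal -1; root [.OO/XXO/.X.] d5

value(.OO/XXO/.X., X) = +1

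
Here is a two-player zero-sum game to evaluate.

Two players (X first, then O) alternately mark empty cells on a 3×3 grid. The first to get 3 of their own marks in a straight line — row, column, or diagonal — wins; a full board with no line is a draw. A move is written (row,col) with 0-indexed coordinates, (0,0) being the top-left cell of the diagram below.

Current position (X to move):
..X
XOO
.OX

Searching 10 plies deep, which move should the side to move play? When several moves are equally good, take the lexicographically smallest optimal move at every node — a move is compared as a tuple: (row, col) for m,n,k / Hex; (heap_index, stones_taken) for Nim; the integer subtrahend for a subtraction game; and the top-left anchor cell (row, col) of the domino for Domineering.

ply 1, X at ..X/XOO/.OX | (0,0)=-1→X.X/XOO/.OX; (0,1)=+0→.XX/XOO/.OX*; (2,0)=-1→..X/XOO/XOX
ply 2, O at .XX/XOO/.OX | (0,0)=+0→OXX/XOO/.OX*; (2,0)=-1→.XX/XOO/OOX
ply 3, X at OXX/XOO/.OX | (2,0)=+0→OXX/XOO/XOX*
ply 4: OXX/XOO/XOX is terminal +0 (O); from ..X/XOO/.OX depth 10

X's best at [..X/XOO/.OX]: (0,1)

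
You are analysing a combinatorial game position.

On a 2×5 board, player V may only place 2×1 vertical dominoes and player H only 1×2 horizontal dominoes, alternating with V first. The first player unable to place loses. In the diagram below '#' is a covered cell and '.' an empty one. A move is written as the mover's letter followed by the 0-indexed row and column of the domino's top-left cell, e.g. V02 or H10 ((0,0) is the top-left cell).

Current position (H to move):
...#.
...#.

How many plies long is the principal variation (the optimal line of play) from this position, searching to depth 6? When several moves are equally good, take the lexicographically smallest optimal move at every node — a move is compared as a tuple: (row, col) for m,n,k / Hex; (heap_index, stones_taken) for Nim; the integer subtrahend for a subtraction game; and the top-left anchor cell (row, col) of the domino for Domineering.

PV length from [...#./...#.]: 4 plies

ply 1, H at ...#./...#. | H00=-1→##.#./...#.*; H01=-1→.###./...#.; H10=-1→...#./##.#.; H11=-1→...#./.###.
ply 2, V at ##.#./...#. | V02=+1→####./..##.*; V04=-1→##.##/...##
ply 3, H at ####./..##. | H10=-1→####./####.*
ply 4, V at ####./####. | V04=+1→#####/#####*
ply 5: #####/##### is terminal -1 (H); from ...#./...#. depth 6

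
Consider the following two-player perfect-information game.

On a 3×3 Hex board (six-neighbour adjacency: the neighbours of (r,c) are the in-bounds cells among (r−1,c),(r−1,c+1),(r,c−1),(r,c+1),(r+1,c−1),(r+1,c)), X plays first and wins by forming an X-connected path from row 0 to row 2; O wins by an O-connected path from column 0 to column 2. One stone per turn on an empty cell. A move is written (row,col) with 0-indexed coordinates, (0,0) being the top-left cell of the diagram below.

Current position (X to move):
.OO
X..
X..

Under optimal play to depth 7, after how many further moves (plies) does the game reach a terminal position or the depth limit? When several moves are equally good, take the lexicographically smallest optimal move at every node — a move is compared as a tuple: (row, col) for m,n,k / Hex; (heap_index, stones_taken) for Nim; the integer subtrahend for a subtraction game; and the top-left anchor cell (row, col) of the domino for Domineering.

p1 X@[.OO/X../X..]: (0,0)[XOO/X../X..]+1* (1,1)[.OO/XX./X..]-1 (1,2)[.OO/X.X/X..]-1 (2,1)[.OO/X../XX.]-1 (2,2)[.OO/X../X.X]-1
p2 O@[XOO/X../X..] terminal -1; root [.OO/X../X..] d7

PV length from [.OO/X../X..]: 1 ply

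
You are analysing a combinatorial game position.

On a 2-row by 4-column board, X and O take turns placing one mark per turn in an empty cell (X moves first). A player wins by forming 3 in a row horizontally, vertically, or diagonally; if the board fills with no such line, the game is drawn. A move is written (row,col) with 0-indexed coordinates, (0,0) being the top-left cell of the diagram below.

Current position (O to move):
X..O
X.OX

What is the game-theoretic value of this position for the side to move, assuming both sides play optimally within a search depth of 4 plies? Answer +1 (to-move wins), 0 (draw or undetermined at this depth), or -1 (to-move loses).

value(X..O/X.OX, O) = 0

p1 O@[X..O/X.OX]: (0,1)[XO.O/X.OX]+0* (0,2)[X.OO/X.OX]+0 (1,1)[X..O/XOOX]+0
p2 X@[XO.O/X.OX]: (0,2)[XOXO/X.OX]+0* (1,1)[XO.O/XXOX]-1
p3 O@[XOXO/X.OX]: (1,1)[XOXO/XOOX]+0*
p4 X@[XOXO/XOOX] terminal +0; root [X..O/X.OX] d4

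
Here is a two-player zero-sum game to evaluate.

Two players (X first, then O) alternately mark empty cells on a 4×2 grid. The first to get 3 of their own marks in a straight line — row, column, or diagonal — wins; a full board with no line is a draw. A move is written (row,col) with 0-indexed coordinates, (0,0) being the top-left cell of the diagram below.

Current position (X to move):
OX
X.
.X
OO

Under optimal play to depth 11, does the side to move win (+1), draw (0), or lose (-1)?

ply 1, X at OX/X./.X/OO | (1,1)=+1→OX/XX/.X/OO*; (2,0)=+0→OX/X./XX/OO
ply 2: OX/XX/.X/OO is terminal -1 (O); from OX/X./.X/OO depth 11

value(OX/X./.X/OO, X) = +1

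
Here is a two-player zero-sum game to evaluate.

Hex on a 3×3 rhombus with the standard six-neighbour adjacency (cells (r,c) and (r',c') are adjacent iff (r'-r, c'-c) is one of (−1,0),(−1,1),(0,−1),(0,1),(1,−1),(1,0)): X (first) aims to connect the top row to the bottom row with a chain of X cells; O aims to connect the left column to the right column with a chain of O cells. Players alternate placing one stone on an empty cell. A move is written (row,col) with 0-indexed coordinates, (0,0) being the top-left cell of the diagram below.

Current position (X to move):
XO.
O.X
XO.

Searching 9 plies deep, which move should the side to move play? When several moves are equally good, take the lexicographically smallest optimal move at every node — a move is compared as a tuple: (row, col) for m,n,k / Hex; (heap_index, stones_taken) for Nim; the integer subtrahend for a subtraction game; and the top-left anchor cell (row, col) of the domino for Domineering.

X's best at [XO./O.X/XO.]: (0,2)

ply 1, X at XO./O.X/XO. | (0,2)=+1→XOX/O.X/XO.*; (1,1)=-1→XO./OXX/XO.; (2,2)=-1→XO./O.X/XOX
ply 2, O at XOX/O.X/XO. | (1,1)=-1→XOX/OOX/XO.*; (2,2)=-1→XOX/O.X/XOO
ply 3, X at XOX/OOX/XO. | (2,2)=+1→XOX/OOX/XOX*
ply 4: XOX/OOX/XOX is terminal -1 (O); from XO./O.X/XO. depth 9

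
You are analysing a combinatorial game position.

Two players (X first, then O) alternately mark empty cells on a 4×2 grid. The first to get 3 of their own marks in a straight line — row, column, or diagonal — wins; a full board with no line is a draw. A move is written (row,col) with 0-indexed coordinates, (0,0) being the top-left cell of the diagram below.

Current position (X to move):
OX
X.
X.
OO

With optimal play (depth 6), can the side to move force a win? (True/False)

X winning at [OX/X./X./OO]: False

ply 1, X at OX/X./X./OO | (1,1)=+0→OX/XX/X./OO*; (2,1)=+0→OX/X./XX/OO
ply 2, O at OX/XX/X./OO | (2,1)=+0→OX/XX/XO/OO*
ply 3: OX/XX/XO/OO is terminal +0 (X); from OX/X./X./OO depth 6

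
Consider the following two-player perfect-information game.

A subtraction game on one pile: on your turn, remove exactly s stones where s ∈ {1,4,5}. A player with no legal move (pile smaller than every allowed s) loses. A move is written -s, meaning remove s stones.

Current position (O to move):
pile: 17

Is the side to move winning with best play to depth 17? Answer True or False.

O winning at [17]: True

[17] O move#1: -1:+1/16*, -4:-1/13, -5:-1/12
[16] X move#2: -1:-1/15*, -4:-1/12, -5:-1/11
[15] O move#3: -1:-1/14, -4:-1/11, -5:+1/10*
[10] X move#4: -1:-1/9*, -4:-1/6, -5:-1/5
[9] O move#5: -1:+1/8*, -4:-1/5, -5:-1/4
[8] X move#6: -1:-1/7*, -4:-1/4, -5:-1/3
[7] O move#7: -1:-1/6, -4:-1/3, -5:+1/2*
[2] X move#8: -1:-1/1*
[1] O move#9: -1:+1/0*
[0] end (terminal -1, X#10); searched 17 to 17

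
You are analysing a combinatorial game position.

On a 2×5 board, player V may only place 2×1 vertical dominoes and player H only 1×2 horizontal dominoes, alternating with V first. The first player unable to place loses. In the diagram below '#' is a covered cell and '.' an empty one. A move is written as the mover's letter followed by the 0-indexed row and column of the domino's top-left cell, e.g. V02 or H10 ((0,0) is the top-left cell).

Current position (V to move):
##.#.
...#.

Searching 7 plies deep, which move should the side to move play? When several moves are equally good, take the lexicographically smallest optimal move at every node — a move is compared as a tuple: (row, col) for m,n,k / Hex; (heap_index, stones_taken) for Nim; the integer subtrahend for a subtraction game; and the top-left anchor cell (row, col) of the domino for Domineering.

V's best at [##.#./...#.]: V02

p1 V@[##.#./...#.]: V02[####./..##.]+1* V04[##.##/...##]-1
p2 H@[####./..##.]: H10[####./####.]-1*
p3 V@[####./####.]: V04[#####/#####]+1*
p4 H@[#####/#####] terminal -1; root [##.#./...#.] d7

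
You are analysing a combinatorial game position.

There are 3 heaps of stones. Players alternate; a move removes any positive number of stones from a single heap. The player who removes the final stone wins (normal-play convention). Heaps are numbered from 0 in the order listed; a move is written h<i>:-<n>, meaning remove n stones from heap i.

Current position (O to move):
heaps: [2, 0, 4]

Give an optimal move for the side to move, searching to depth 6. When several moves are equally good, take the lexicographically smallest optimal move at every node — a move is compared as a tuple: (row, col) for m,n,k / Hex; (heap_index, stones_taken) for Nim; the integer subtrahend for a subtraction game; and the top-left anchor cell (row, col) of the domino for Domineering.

O's best at [(2,0,4)]: h2:-2

ply 1, O at (2,0,4) | h0:-1=-1→(1,0,4); h0:-2=-1→(0,0,4); h2:-1=-1→(2,0,3); h2:-2=+1→(2,0,2)*; h2:-3=-1→(2,0,1); h2:-4=-1→(2,0,0)
ply 2, X at (2,0,2) | h0:-1=-1→(1,0,2)*; h0:-2=-1→(0,0,2); h2:-1=-1→(2,0,1); h2:-2=-1→(2,0,0)
ply 3, O at (1,0,2) | h0:-1=-1→(0,0,2); h2:-1=+1→(1,0,1)*; h2:-2=-1→(1,0,0)
ply 4, X at (1,0,1) | h0:-1=-1→(0,0,1)*; h2:-1=-1→(1,0,0)
ply 5, O at (0,0,1) | h2:-1=+1→(0,0,0)*
ply 6: (0,0,0) is terminal -1 (X); from (2,0,4) depth 6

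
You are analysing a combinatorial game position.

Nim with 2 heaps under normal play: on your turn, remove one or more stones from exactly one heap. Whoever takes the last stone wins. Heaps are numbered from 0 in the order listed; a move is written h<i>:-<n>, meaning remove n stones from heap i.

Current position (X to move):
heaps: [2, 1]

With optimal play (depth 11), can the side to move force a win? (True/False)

X winning at [(2,1)]: True

ply 1, X at (2,1) | h0:-1=+1→(1,1)*; h0:-2=-1→(0,1); h1:-1=-1→(2,0)
ply 2, O at (1,1) | h0:-1=-1→(0,1)*; h1:-1=-1→(1,0)
ply 3, X at (0,1) | h1:-1=+1→(0,0)*
ply 4: (0,0) is terminal -1 (O); from (2,1) depth 11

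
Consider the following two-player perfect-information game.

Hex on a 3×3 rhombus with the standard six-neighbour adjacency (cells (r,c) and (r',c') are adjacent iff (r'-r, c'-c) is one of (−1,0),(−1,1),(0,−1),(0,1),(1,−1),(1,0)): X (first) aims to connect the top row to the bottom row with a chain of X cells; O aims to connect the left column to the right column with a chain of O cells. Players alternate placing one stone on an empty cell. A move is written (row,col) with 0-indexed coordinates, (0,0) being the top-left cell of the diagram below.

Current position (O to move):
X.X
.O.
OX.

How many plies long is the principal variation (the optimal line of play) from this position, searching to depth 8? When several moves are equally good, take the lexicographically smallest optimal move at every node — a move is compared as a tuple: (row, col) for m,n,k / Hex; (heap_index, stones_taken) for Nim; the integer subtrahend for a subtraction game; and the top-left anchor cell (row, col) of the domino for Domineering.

PV length from [X.X/.O./OX.]: 1 ply

[X.X/.O./OX.] O move#1: (0,1):-1/XOX/.O./OX., (1,0):-1/X.X/OO./OX., (1,2):+1/X.X/.OO/OX.*, (2,2):-1/X.X/.O./OXO
[X.X/.OO/OX.] end (terminal -1, X#2); searched X.X/.O./OX. to 8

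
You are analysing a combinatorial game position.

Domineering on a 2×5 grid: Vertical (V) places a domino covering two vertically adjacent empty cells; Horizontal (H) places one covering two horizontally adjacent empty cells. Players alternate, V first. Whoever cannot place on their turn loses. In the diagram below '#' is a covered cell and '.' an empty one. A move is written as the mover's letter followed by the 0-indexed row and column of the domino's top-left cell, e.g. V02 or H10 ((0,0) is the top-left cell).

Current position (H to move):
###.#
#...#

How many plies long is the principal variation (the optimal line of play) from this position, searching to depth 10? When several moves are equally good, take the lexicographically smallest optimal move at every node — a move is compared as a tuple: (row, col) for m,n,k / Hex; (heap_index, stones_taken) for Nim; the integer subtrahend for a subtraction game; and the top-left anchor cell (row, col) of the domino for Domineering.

PV length from [###.#/#...#]: 1 ply

[###.#/#...#] H move#1: H11:-1/###.#/###.#, H12:+1/###.#/#.###*
[###.#/#.###] end (terminal -1, V#2); searched ###.#/#...# to 10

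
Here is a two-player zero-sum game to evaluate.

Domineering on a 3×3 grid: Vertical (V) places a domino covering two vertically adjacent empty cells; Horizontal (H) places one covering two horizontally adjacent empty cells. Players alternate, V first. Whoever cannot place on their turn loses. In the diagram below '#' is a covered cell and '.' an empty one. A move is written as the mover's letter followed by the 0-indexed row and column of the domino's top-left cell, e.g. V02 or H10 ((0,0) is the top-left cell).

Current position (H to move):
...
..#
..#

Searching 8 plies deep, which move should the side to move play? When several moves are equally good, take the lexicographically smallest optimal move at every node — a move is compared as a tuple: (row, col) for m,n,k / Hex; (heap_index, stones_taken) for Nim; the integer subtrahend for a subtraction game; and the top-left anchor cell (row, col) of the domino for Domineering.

[.../..#/..#] H move#1: H00:-1/##./..#/..#, H01:-1/.##/..#/..#, H10:+1/.../###/..#*, H20:-1/.../..#/###
[.../###/..#] end (terminal -1, V#2); searched .../..#/..# to 8

H's best at [.../..#/..#]: H10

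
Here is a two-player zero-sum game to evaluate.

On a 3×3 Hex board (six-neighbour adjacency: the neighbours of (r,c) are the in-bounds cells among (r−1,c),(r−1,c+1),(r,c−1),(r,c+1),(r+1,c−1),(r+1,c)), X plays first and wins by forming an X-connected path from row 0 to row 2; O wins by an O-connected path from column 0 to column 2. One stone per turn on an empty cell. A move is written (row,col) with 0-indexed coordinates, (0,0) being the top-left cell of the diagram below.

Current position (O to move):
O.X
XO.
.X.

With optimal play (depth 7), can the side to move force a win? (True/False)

ply 1, O at O.X/XO./.X. | (0,1)=-1→OOX/XO./.X.; (1,2)=+1→O.X/XOO/.X.*; (2,0)=-1→O.X/XO./OX.; (2,2)=-1→O.X/XO./.XO
ply 2, X at O.X/XOO/.X. | (0,1)=-1→OXX/XOO/.X.*; (2,0)=-1→O.X/XOO/XX.; (2,2)=-1→O.X/XOO/.XX
ply 3, O at OXX/XOO/.X. | (2,0)=+1→OXX/XOO/OX.*; (2,2)=-1→OXX/XOO/.XO
ply 4: OXX/XOO/OX. is terminal -1 (X); from O.X/XO./.X. depth 7

O winning at [O.X/XO./.X.]: True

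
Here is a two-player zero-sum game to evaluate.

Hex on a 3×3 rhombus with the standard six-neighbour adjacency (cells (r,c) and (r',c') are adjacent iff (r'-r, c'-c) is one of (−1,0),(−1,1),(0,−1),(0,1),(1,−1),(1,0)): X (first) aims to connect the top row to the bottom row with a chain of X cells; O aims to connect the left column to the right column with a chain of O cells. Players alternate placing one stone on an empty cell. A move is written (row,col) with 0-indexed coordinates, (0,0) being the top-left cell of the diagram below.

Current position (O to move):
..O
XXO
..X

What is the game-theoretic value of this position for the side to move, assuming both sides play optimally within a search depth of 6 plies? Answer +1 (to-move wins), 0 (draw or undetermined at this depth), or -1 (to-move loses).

value(..O/XXO/..X, O) = -1

p1 O@[..O/XXO/..X]: (0,0)[O.O/XXO/..X]-1* (0,1)[.OO/XXO/..X]-1 (2,0)[..O/XXO/O.X]-1 (2,1)[..O/XXO/.OX]-1
p2 X@[O.O/XXO/..X]: (0,1)[OXO/XXO/..X]+1* (2,0)[O.O/XXO/X.X]-1 (2,1)[O.O/XXO/.XX]-1
p3 O@[OXO/XXO/..X]: (2,0)[OXO/XXO/O.X]-1* (2,1)[OXO/XXO/.OX]-1
p4 X@[OXO/XXO/O.X]: (2,1)[OXO/XXO/OXX]+1*
p5 O@[OXO/XXO/OXX] terminal -1; root [..O/XXO/..X] d6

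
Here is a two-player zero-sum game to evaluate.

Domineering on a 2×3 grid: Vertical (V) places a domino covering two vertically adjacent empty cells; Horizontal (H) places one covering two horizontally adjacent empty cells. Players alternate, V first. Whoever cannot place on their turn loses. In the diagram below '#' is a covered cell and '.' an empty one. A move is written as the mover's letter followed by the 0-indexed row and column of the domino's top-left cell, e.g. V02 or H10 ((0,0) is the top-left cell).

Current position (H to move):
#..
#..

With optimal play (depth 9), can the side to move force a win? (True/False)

H winning at [#../#..]: True

[#../#..] H move#1: H01:+1/###/#..*, H11:+1/#../###
[###/#..] end (terminal -1, V#2); searched #../#.. to 9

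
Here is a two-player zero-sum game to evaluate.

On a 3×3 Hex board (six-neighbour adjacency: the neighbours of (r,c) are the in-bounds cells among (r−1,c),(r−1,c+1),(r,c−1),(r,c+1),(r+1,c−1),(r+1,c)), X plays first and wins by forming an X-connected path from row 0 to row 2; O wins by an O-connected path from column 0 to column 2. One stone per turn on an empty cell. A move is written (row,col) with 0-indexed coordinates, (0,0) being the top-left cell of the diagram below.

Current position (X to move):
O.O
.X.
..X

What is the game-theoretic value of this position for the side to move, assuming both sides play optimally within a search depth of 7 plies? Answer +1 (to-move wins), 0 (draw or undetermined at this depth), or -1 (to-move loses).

value(O.O/.X./..X, X) = +1

p1 X@[O.O/.X./..X]: (0,1)[OXO/.X./..X]+1* (1,0)[O.O/XX./..X]-1 (1,2)[O.O/.XX/..X]-1 (2,0)[O.O/.X./X.X]-1 (2,1)[O.O/.X./.XX]-1
p2 O@[OXO/.X./..X]: (1,0)[OXO/OX./..X]-1* (1,2)[OXO/.XO/..X]-1 (2,0)[OXO/.X./O.X]-1 (2,1)[OXO/.X./.OX]-1
p3 X@[OXO/OX./..X]: (1,2)[OXO/OXX/..X]+1* (2,0)[OXO/OX./X.X]+1 (2,1)[OXO/OX./.XX]+1
p4 O@[OXO/OXX/..X] terminal -1; root [O.O/.X./..X] d7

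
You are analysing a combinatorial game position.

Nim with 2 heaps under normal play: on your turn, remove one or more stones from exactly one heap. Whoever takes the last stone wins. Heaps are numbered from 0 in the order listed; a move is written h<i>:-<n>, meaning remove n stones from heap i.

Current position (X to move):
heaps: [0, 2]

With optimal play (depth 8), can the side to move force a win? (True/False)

[(0,2)] X move#1: h1:-1:-1/(0,1), h1:-2:+1/(0,0)*
[(0,0)] end (terminal -1, O#2); searched (0,2) to 8

X winning at [(0,2)]: True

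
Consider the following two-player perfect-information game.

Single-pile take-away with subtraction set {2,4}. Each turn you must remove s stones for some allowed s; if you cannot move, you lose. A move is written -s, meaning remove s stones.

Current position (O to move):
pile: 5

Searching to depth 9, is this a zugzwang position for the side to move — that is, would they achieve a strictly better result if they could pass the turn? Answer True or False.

p1 O@[5]: -2[3]-1 -4[1]+1*
p2 X@[1] terminal -1; root [5] d9
suppose O passes — search the same position with X to move:
pass> p1 X@[5]: -2[3]-1 -4[1]+1*
pass> p2 O@[1] terminal -1; root [5] d9
for O: play +1, pass -1

zugzwang(5, O) = False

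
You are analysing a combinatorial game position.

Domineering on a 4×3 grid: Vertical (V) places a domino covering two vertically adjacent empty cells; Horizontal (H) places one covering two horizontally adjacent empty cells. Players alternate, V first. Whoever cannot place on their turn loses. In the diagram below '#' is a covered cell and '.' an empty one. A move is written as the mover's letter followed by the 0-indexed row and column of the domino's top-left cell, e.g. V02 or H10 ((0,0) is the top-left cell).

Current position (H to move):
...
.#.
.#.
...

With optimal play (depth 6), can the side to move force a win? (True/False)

H winning at [.../.#./.#./...]: False

ply 1, H at .../.#./.#./... | H00=-1→##./.#./.#./...*; H01=-1→.##/.#./.#./...; H30=-1→.../.#./.#./##.; H31=-1→.../.#./.#./.##
ply 2, V at ##./.#./.#./... | V02=+1→###/.##/.#./...*; V10=+1→##./##./##./...; V12=+1→##./.##/.##/...; V20=+1→##./.#./##./#..; V22=+1→##./.#./.##/..#
ply 3, H at ###/.##/.#./... | H30=-1→###/.##/.#./##.*; H31=-1→###/.##/.#./.##
ply 4, V at ###/.##/.#./##. | V10=+1→###/###/##./##.*; V22=+1→###/.##/.##/###
ply 5: ###/###/##./##. is terminal -1 (H); from .../.#./.#./... depth 6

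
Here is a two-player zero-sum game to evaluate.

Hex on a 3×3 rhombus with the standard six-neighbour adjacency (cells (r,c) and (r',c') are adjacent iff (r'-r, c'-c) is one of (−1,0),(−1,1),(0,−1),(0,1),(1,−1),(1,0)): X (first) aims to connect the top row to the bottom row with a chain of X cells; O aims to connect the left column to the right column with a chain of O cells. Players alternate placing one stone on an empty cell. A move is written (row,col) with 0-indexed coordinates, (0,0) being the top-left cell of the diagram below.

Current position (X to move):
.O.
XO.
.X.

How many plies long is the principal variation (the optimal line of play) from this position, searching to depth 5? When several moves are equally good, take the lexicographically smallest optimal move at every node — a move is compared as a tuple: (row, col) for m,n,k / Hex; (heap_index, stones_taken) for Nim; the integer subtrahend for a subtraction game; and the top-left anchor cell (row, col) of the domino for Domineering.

ply 1, X at .O./XO./.X. | (0,0)=-1→XO./XO./.X.*; (0,2)=-1→.OX/XO./.X.; (1,2)=-1→.O./XOX/.X.; (2,0)=-1→.O./XO./XX.; (2,2)=-1→.O./XO./.XX
ply 2, O at XO./XO./.X. | (0,2)=-1→XOO/XO./.X.; (1,2)=-1→XO./XOO/.X.; (2,0)=+1→XO./XO./OX.*; (2,2)=-1→XO./XO./.XO
ply 3, X at XO./XO./OX. | (0,2)=-1→XOX/XO./OX.*; (1,2)=-1→XO./XOX/OX.; (2,2)=-1→XO./XO./OXX
ply 4, O at XOX/XO./OX. | (1,2)=+1→XOX/XOO/OX.*; (2,2)=-1→XOX/XO./OXO
ply 5: XOX/XOO/OX. is terminal -1 (X); from .O./XO./.X. depth 5

PV length from [.O./XO./.X.]: 4 plies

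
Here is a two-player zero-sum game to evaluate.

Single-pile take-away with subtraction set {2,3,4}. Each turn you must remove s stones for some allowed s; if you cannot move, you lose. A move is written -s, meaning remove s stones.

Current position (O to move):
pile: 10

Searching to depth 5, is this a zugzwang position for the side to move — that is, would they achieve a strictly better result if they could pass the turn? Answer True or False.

ply 1, O at 10 | -2=-1→8; -3=+1→7*; -4=+1→6
ply 2, X at 7 | -2=-1→5*; -3=-1→4; -4=-1→3
ply 3, O at 5 | -2=-1→3; -3=-1→2; -4=+1→1*
ply 4: 1 is terminal -1 (X); from 10 depth 5
suppose O passes — search the same position with X to move:
pass> ply 1, X at 10 | -2=-1→8; -3=+1→7*; -4=+1→6
pass> ply 2, O at 7 | -2=-1→5*; -3=-1→4; -4=-1→3
pass> ply 3, X at 5 | -2=-1→3; -3=-1→2; -4=+1→1*
pass> ply 4: 1 is terminal -1 (O); from 10 depth 5
for O: play +1, pass -1

zugzwang(10, O) = False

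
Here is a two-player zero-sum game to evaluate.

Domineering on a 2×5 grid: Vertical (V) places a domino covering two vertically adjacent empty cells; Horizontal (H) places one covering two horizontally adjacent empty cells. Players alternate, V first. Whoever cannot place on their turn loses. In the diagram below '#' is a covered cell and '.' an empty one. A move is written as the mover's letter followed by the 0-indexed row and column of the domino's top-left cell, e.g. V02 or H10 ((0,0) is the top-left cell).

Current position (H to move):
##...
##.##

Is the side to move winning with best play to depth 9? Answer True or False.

ply 1, H at ##.../##.## | H02=+1→####./##.##*; H03=-1→##.##/##.##
ply 2: ####./##.## is terminal -1 (V); from ##.../##.## depth 9

H winning at [##.../##.##]: True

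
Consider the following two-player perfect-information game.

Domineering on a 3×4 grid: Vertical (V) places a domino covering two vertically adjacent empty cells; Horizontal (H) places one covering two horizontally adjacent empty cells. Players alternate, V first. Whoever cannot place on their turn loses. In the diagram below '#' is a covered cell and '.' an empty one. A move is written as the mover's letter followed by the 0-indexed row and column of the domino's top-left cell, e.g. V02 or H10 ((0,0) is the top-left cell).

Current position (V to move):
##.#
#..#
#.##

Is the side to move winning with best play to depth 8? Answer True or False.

V winning at [##.#/#..#/#.##]: True

[##.#/#..#/#.##] V move#1: V02:+1/####/#.##/#.##*, V11:+1/##.#/##.#/####
[####/#.##/#.##] end (terminal -1, H#2); searched ##.#/#..#/#.## to 8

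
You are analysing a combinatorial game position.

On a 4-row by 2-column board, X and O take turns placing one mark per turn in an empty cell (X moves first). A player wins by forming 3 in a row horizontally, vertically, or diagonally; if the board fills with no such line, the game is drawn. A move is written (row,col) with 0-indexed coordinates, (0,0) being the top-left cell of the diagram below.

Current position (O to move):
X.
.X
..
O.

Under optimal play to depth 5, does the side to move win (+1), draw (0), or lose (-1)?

value(X./.X/../O., O) = 0

ply 1, O at X./.X/../O. | (0,1)=+0→XO/.X/../O.*; (1,0)=+0→X./OX/../O.; (2,0)=+0→X./.X/O./O.; (2,1)=+0→X./.X/.O/O.; (3,1)=+0→X./.X/../OO
ply 2, X at XO/.X/../O. | (1,0)=+0→XO/XX/../O.*; (2,0)=+0→XO/.X/X./O.; (2,1)=+0→XO/.X/.X/O.; (3,1)=+0→XO/.X/../OX
ply 3, O at XO/XX/../O. | (2,0)=+0→XO/XX/O./O.*; (2,1)=-1→XO/XX/.O/O.; (3,1)=-1→XO/XX/../OO
ply 4, X at XO/XX/O./O. | (2,1)=+0→XO/XX/OX/O.*; (3,1)=+0→XO/XX/O./OX
ply 5, O at XO/XX/OX/O. | (3,1)=+0→XO/XX/OX/OO*
ply 6: XO/XX/OX/OO is terminal +0 (X); from X./.X/../O. depth 5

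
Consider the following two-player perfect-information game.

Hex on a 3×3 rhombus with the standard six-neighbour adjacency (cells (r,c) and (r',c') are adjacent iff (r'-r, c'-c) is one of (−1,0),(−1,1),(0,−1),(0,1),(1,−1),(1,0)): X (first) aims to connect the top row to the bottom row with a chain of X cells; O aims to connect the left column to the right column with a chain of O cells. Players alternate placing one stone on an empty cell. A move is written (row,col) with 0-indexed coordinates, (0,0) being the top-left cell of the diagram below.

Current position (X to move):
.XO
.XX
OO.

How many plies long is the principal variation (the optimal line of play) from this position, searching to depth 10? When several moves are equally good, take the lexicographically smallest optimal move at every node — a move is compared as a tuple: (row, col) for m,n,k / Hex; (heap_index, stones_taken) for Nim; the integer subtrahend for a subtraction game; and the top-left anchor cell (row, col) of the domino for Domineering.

PV length from [.XO/.XX/OO.]: 1 ply

p1 X@[.XO/.XX/OO.]: (0,0)[XXO/.XX/OO.]-1 (1,0)[.XO/XXX/OO.]-1 (2,2)[.XO/.XX/OOX]+1*
p2 O@[.XO/.XX/OOX] terminal -1; root [.XO/.XX/OO.] d10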